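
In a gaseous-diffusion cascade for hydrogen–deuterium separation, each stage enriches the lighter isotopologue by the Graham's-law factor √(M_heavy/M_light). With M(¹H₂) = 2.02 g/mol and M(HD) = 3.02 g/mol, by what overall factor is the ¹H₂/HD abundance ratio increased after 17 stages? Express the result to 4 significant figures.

30.52

After 17 stages the ratio has grown by (√(3.02/2.02))^17 = (3.02/2.02)^(17/2).
= 1.49505^(17/2) = 30.52.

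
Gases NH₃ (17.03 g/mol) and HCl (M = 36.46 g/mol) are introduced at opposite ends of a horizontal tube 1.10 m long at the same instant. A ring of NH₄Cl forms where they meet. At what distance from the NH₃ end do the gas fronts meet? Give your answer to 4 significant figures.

In equal time, each gas travels a distance ∝ its rate ∝ 1/√M, so d_NH₃/d_HCl = √(M_HCl/M_NH₃) = √(36.46/17.03) = 1.463.
With d_NH₃ + d_HCl = 1.10 m, d_HCl = 1.10/(1 + 1.463) = 0.4466 m.
d_NH₃ = 1.10 − 0.4466 = 0.6534 m.

0.6534 m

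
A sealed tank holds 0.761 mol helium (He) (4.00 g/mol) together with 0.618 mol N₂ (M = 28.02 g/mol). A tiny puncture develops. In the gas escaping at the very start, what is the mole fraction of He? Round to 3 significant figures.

Rate_i ∝ x_i/√M_i (Graham's law weighted by mole fraction), so the effusate composition follows n_i/√M_i.
x_He(eff) = (n_He/√M_He) / (n_He/√M_He + n_N₂/√M_N₂)
= (0.761/√4.00) / (0.761/√4.00 + 0.618/√28.02) = 0.3805/(0.3805 + 0.1167) = 0.765.

0.765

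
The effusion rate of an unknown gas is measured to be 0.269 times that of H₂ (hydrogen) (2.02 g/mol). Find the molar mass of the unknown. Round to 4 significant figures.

Since effusion rate ∝ 1/√M, rate_X/rate_H₂ = √(M_H₂/M_X).
0.269 = √(2.02/M_X)
M_X = 2.02 / 0.269² = 2.02 / 0.07236 = 27.92 g/mol

27.92 g/mol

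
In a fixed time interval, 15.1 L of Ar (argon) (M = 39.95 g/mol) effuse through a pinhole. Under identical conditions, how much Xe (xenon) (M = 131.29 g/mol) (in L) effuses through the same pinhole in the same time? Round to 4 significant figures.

8.330 L

Since effusion rate ∝ 1/√M, rate_Xe/rate_Ar = √(M_Ar/M_Xe) = √(39.95/131.29) = √0.3043 = 0.5516.
So the volume for Xe is 15.1 × 0.5516 = 8.330 L.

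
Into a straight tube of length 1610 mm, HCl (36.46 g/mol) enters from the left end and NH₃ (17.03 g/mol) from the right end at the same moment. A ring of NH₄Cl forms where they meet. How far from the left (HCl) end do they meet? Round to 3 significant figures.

Graham's law gives d_HCl/d_NH₃ = rate_HCl/rate_NH₃ = √(M_NH₃/M_HCl) = √(17.03/36.46) = 0.6834.
With d_HCl + d_NH₃ = 1610 mm, d_NH₃ = 1610/(1 + 0.6834) = 956.4 mm.
d_HCl = 1610 − 956.4 = 654 mm.

654 mm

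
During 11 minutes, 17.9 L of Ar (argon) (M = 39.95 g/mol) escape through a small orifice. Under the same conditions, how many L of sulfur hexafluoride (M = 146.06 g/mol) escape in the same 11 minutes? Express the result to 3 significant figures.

Since effusion rate ∝ 1/√M, rate_SF₆/rate_Ar = √(M_Ar/M_SF₆) = √(39.95/146.06) = √0.2735 = 0.5230.
So the volume for SF₆ is 17.9 × 0.5230 = 9.36 L.

9.36 L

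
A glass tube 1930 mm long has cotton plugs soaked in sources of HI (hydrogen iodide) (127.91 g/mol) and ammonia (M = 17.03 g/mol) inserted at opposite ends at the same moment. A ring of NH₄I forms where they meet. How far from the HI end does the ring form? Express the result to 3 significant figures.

516 mm

Distances travelled in equal time are proportional to diffusion rates, so d_HI/d_NH₃ = √(M_NH₃/M_HI) = √(17.03/127.91) = 0.3649.
With d_HI + d_NH₃ = 1930 mm, d_NH₃ = 1930/(1 + 0.3649) = 1414 mm.
d_HI = 1930 − 1414 = 516 mm.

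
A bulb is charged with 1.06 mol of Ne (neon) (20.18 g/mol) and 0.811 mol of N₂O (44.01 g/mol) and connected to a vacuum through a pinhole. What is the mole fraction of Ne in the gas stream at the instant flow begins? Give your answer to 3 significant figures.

0.659

Each component's effusion rate ∝ (its partial pressure)·(1/√M) ∝ n_i/√M_i.
Mole fraction of Ne in the effusate = (n_Ne/√M_Ne) / (n_Ne/√M_Ne + n_N₂O/√M_N₂O)
= (1.06/√20.18) / (1.06/√20.18 + 0.811/√44.01) = 0.2360/(0.2360 + 0.1222) = 0.659.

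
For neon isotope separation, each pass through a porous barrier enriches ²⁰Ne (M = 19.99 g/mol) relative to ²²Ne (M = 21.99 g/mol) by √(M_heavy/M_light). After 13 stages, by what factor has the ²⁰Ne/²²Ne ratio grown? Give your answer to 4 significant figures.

1.859

After 13 stages the ratio has grown by (√(21.99/19.99))^13 = (21.99/19.99)^(13/2).
= 1.10005^(13/2) = 1.859.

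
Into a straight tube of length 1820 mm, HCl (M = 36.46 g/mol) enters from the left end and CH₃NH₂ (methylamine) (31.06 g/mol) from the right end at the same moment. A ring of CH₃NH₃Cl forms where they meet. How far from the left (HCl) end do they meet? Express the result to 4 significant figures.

The fronts meet when d_HCl + d_CH₃NH₂ = L with d_HCl/d_CH₃NH₂ = √(M_CH₃NH₂/M_HCl) (Graham's law). Here √(M_CH₃NH₂/M_HCl) = √(31.06/36.46) = 0.9230.
With d_HCl + d_CH₃NH₂ = 1820 mm, d_CH₃NH₂ = 1820/(1 + 0.9230) = 946.4 mm.
d_HCl = 1820 − 946.4 = 873.6 mm.

873.6 mm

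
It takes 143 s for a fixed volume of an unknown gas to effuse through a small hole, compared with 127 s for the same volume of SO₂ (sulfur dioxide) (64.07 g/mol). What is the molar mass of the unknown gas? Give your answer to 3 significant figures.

Since effusion rate ∝ 1/√M, t_X/t_SO₂ = √(M_X/M_SO₂).
143/127 = 1.126 = √(M_X/64.07)
M_X = 64.07 × 1.126² = 64.07 × 1.268 = 81.2 g/mol

81.2 g/mol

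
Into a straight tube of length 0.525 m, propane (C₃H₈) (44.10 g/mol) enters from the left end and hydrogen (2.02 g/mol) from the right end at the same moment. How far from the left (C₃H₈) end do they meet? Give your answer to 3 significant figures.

0.0926 m

Graham's law gives d_C₃H₈/d_H₂ = rate_C₃H₈/rate_H₂ = √(M_H₂/M_C₃H₈) = √(2.02/44.10) = 0.2140.
With d_C₃H₈ + d_H₂ = 0.525 m, d_H₂ = 0.525/(1 + 0.2140) = 0.4324 m.
d_C₃H₈ = 0.525 − 0.4324 = 0.0926 m.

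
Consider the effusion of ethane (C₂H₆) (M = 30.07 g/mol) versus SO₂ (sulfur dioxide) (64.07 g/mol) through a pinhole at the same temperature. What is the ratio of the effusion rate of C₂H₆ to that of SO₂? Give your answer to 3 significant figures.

1.46

Graham's law gives rate_C₂H₆/rate_SO₂ = √(M_SO₂/M_C₂H₆) = √(64.07/30.07) = √2.131 = 1.46.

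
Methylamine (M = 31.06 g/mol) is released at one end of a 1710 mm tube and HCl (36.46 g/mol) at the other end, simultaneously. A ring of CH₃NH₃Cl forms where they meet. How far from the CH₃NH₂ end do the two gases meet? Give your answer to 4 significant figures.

889.2 mm

The fronts meet when d_CH₃NH₂ + d_HCl = L with d_CH₃NH₂/d_HCl = √(M_HCl/M_CH₃NH₂) (Graham's law). Here √(M_HCl/M_CH₃NH₂) = √(36.46/31.06) = 1.083.
With d_CH₃NH₂ + d_HCl = 1710 mm, d_HCl = 1710/(1 + 1.083) = 820.8 mm.
d_CH₃NH₂ = 1710 − 820.8 = 889.2 mm.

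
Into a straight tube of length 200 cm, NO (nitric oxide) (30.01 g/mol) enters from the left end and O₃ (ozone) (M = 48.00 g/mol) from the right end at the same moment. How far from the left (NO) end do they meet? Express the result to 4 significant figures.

111.7 cm

Distances travelled in equal time are proportional to diffusion rates, so d_NO/d_O₃ = √(M_O₃/M_NO) = √(48.00/30.01) = 1.265.
With d_NO + d_O₃ = 200 cm, d_O₃ = 200/(1 + 1.265) = 88.31 cm.
d_NO = 200 − 88.31 = 111.7 cm.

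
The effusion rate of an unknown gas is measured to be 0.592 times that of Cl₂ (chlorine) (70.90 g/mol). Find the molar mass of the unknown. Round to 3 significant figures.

From Graham's law, rate_X/rate_Cl₂ = √(M_Cl₂/M_X).
0.592 = √(70.90/M_X)
M_X = 70.90 / 0.592² = 70.90 / 0.3505 = 202 g/mol

202 g/mol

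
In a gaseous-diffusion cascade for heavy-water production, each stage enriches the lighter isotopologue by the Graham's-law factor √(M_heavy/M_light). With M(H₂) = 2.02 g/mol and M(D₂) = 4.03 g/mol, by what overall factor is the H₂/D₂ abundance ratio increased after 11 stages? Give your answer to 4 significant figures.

After 11 stages the ratio has grown by (√(4.03/2.02))^11 = (4.03/2.02)^(11/2).
= 1.99505^(11/2) = 44.64.

44.64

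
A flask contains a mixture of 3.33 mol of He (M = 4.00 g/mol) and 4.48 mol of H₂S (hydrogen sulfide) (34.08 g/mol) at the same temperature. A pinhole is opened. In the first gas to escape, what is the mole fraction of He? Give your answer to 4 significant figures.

Each component's effusion rate ∝ (its partial pressure)·(1/√M) ∝ n_i/√M_i.
So x_He in the escaping gas = (n_He/√M_He) / Σ(n_i/√M_i)
= (3.33/√4.00) / (3.33/√4.00 + 4.48/√34.08) = 1.665/(1.665 + 0.7674) = 0.6845.

0.6845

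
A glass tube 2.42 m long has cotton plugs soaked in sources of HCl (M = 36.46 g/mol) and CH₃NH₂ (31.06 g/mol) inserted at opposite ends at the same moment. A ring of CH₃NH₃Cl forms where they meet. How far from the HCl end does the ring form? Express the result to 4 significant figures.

1.162 m

Graham's law gives d_HCl/d_CH₃NH₂ = rate_HCl/rate_CH₃NH₂ = √(M_CH₃NH₂/M_HCl) = √(31.06/36.46) = 0.9230.
With d_HCl + d_CH₃NH₂ = 2.42 m, d_CH₃NH₂ = 2.42/(1 + 0.9230) = 1.258 m.
d_HCl = 2.42 − 1.258 = 1.162 m.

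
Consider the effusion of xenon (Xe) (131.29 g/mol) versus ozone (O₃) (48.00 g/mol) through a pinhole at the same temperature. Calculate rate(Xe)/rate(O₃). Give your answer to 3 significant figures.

Since effusion rate ∝ 1/√M, rate_Xe/rate_O₃ = √(M_O₃/M_Xe) = √(48.00/131.29) = √0.3656 = 0.605.

0.605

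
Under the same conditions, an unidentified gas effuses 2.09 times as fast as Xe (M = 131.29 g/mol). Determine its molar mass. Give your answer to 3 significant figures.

Graham's law gives rate_X/rate_Xe = √(M_Xe/M_X).
2.09 = √(131.29/M_X)
M_X = 131.29 / 2.09² = 131.29 / 4.368 = 30.1 g/mol

30.1 g/mol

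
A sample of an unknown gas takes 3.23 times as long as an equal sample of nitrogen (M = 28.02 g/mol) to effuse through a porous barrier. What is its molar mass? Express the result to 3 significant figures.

Since effusion rate ∝ 1/√M, t_X/t_N₂ = √(M_X/M_N₂).
3.23 = √(M_X/28.02)
M_X = 28.02 × 3.23² = 28.02 × 10.43 = 292 g/mol

292 g/mol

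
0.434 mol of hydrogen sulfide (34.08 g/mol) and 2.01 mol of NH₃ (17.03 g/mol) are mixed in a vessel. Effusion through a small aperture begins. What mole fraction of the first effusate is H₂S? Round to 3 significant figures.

0.132

Each component's effusion rate ∝ (its partial pressure)·(1/√M) ∝ n_i/√M_i.
Mole fraction of H₂S in the effusate = (n_H₂S/√M_H₂S) / (n_H₂S/√M_H₂S + n_NH₃/√M_NH₃)
= (0.434/√34.08) / (0.434/√34.08 + 2.01/√17.03) = 0.07434/(0.07434 + 0.4871) = 0.132.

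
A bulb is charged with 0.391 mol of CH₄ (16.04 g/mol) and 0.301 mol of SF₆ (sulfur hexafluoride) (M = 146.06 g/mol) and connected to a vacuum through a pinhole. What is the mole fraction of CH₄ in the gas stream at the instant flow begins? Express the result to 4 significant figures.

Rate_i ∝ x_i/√M_i (Graham's law weighted by mole fraction), so the effusate composition follows n_i/√M_i.
So x_CH₄ in the escaping gas = (n_CH₄/√M_CH₄) / Σ(n_i/√M_i)
= (0.391/√16.04) / (0.391/√16.04 + 0.301/√146.06) = 0.09763/(0.09763 + 0.02491) = 0.7967.

0.7967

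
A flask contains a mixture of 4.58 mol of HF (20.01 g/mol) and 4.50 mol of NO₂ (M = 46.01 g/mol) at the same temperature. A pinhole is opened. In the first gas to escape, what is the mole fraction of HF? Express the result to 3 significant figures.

Rate_i ∝ x_i/√M_i (Graham's law weighted by mole fraction), so the effusate composition follows n_i/√M_i.
Mole fraction of HF in the effusate = (n_HF/√M_HF) / (n_HF/√M_HF + n_NO₂/√M_NO₂)
= (4.58/√20.01) / (4.58/√20.01 + 4.50/√46.01) = 1.024/(1.024 + 0.6634) = 0.607.

0.607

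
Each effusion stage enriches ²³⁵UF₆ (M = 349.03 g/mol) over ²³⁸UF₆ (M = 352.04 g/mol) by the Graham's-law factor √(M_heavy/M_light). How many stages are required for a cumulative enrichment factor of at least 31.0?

With α = √(352.04/349.03) per stage, ln α = ½ ln(1.00862) = 0.004293.
Need α^N ≥ 31.0 ⇒ N ≥ ln(31.0) / ln α = 3.434 / 0.004293 = 799.82.
So at least 800 stages are needed.

800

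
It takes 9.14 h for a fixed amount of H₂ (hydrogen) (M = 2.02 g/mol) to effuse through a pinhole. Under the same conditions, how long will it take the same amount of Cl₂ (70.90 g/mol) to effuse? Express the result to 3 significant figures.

Graham's law gives t_Cl₂/t_H₂ = √(M_Cl₂/M_H₂) = √(70.90/2.02) = √35.10 = 5.924.
So the time for Cl₂ is 9.14 × 5.924 = 54.1 h.

54.1 h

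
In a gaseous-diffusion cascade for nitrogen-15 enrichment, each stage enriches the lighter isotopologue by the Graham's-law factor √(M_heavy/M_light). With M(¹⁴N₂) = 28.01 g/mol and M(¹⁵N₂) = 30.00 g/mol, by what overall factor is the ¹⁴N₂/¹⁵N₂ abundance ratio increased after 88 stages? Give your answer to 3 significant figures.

20.5

Each stage multiplies the ratio by α = √(30.00/28.01), so after 88 stages the overall factor is α^88 = (30.00/28.01)^(88/2).
= 1.07105^44 = 20.5.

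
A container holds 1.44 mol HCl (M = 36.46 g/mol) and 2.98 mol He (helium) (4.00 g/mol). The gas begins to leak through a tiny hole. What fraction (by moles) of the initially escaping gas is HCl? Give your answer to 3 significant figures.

0.138

Rate_i ∝ x_i/√M_i (Graham's law weighted by mole fraction), so the effusate composition follows n_i/√M_i.
So x_HCl in the escaping gas = (n_HCl/√M_HCl) / Σ(n_i/√M_i)
= (1.44/√36.46) / (1.44/√36.46 + 2.98/√4.00) = 0.2385/(0.2385 + 1.490) = 0.138.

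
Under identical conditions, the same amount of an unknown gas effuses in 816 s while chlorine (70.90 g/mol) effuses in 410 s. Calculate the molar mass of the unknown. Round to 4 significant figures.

280.8 g/mol

Using Graham's law: t_X/t_Cl₂ = √(M_X/M_Cl₂).
816/410 = 1.990 = √(M_X/70.90)
M_X = 70.90 × 1.990² = 70.90 × 3.961 = 280.8 g/mol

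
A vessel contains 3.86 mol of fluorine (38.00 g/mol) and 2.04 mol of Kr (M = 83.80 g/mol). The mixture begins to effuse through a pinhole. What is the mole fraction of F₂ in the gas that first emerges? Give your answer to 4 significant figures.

Rate_i ∝ x_i/√M_i (Graham's law weighted by mole fraction), so the effusate composition follows n_i/√M_i.
x_F₂(eff) = (n_F₂/√M_F₂) / (n_F₂/√M_F₂ + n_Kr/√M_Kr)
= (3.86/√38.00) / (3.86/√38.00 + 2.04/√83.80) = 0.6262/(0.6262 + 0.2228) = 0.7375.

0.7375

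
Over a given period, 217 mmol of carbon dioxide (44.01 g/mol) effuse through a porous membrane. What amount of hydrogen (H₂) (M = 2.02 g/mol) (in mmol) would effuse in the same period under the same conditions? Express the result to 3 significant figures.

1010 mmol

By Graham's law, rate_H₂/rate_CO₂ = √(M_CO₂/M_H₂) = √(44.01/2.02) = √21.79 = 4.668.
So the amount for H₂ is 217 × 4.668 = 1010 mmol.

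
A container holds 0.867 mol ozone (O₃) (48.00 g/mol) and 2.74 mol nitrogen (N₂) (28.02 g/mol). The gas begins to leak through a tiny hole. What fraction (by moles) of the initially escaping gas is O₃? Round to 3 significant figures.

0.195

Effusion rate of each component ∝ n_i/√M_i (partial pressure × 1/√M).
So x_O₃ in the escaping gas = (n_O₃/√M_O₃) / Σ(n_i/√M_i)
= (0.867/√48.00) / (0.867/√48.00 + 2.74/√28.02) = 0.1251/(0.1251 + 0.5176) = 0.195.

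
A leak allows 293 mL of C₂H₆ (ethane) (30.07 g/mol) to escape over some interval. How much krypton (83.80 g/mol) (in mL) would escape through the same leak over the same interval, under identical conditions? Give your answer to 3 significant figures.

From Graham's law, rate_Kr/rate_C₂H₆ = √(M_C₂H₆/M_Kr) = √(30.07/83.80) = √0.3588 = 0.5990.
So the volume for Kr is 293 × 0.5990 = 176 mL.

176 mL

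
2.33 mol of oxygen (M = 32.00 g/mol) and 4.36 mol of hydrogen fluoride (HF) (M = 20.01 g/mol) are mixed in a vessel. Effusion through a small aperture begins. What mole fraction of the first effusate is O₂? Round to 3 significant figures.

0.297

Rate_i ∝ x_i/√M_i (Graham's law weighted by mole fraction), so the effusate composition follows n_i/√M_i.
x_O₂(eff) = (n_O₂/√M_O₂) / (n_O₂/√M_O₂ + n_HF/√M_HF)
= (2.33/√32.00) / (2.33/√32.00 + 4.36/√20.01) = 0.4119/(0.4119 + 0.9747) = 0.297.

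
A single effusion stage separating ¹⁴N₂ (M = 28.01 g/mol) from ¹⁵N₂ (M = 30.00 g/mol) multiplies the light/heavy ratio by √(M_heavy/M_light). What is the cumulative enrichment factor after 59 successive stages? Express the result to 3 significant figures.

7.57

Each stage multiplies the ratio by α = √(30.00/28.01), so after 59 stages the overall factor is α^59 = (30.00/28.01)^(59/2).
= 1.07105^(59/2) = 7.57.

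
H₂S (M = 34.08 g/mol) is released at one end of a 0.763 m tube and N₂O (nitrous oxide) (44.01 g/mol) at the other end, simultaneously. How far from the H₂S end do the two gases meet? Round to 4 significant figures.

Graham's law gives d_H₂S/d_N₂O = rate_H₂S/rate_N₂O = √(M_N₂O/M_H₂S) = √(44.01/34.08) = 1.136.
With d_H₂S + d_N₂O = 0.763 m, d_N₂O = 0.763/(1 + 1.136) = 0.3571 m.
d_H₂S = 0.763 − 0.3571 = 0.4059 m.

0.4059 m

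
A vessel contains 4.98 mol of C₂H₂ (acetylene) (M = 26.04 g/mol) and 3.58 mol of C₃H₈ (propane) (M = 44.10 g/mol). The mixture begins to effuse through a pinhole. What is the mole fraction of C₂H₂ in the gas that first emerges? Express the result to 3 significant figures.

Each component's effusion rate ∝ (its partial pressure)·(1/√M) ∝ n_i/√M_i.
So x_C₂H₂ in the escaping gas = (n_C₂H₂/√M_C₂H₂) / Σ(n_i/√M_i)
= (4.98/√26.04) / (4.98/√26.04 + 3.58/√44.10) = 0.9759/(0.9759 + 0.5391) = 0.644.

0.644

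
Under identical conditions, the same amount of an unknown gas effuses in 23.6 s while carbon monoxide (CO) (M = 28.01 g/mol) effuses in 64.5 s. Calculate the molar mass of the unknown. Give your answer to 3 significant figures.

3.75 g/mol

By Graham's law, t_X/t_CO = √(M_X/M_CO).
23.6/64.5 = 0.3659 = √(M_X/28.01)
M_X = 28.01 × 0.3659² = 28.01 × 0.1339 = 3.75 g/mol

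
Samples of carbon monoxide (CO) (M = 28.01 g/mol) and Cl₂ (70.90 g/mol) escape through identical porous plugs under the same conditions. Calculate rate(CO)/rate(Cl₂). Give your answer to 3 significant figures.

1.59

Since effusion rate ∝ 1/√M, rate_CO/rate_Cl₂ = √(M_Cl₂/M_CO) = √(70.90/28.01) = √2.531 = 1.59.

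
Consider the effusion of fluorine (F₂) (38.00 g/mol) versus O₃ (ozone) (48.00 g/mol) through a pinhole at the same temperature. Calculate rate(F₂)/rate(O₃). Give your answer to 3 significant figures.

1.12

By Graham's law, rate_F₂/rate_O₃ = √(M_O₃/M_F₂) = √(48.00/38.00) = √1.263 = 1.12.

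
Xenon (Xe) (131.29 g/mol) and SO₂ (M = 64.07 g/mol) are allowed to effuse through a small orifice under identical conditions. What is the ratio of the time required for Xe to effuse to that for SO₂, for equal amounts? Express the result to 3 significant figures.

1.43

From Graham's law, t_Xe/t_SO₂ = √(M_Xe/M_SO₂) = √(131.29/64.07) = √2.049 = 1.43.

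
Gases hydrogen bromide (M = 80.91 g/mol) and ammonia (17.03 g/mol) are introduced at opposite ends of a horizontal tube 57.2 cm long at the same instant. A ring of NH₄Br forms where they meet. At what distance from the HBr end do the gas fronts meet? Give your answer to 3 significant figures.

18.0 cm

Distances travelled in equal time are proportional to diffusion rates, so d_HBr/d_NH₃ = √(M_NH₃/M_HBr) = √(17.03/80.91) = 0.4588.
With d_HBr + d_NH₃ = 57.2 cm, d_NH₃ = 57.2/(1 + 0.4588) = 39.21 cm.
d_HBr = 57.2 − 39.21 = 18.0 cm.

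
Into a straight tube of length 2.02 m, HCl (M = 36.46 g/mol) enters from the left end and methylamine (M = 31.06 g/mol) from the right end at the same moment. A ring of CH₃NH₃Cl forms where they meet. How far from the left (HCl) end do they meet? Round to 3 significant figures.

0.970 m

The fronts meet when d_HCl + d_CH₃NH₂ = L with d_HCl/d_CH₃NH₂ = √(M_CH₃NH₂/M_HCl) (Graham's law). Here √(M_CH₃NH₂/M_HCl) = √(31.06/36.46) = 0.9230.
With d_HCl + d_CH₃NH₂ = 2.02 m, d_CH₃NH₂ = 2.02/(1 + 0.9230) = 1.050 m.
d_HCl = 2.02 − 1.050 = 0.970 m.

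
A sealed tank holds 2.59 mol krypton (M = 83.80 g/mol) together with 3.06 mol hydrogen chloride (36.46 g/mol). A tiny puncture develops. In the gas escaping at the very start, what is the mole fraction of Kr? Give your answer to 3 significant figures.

Effusion rate of each component ∝ n_i/√M_i (partial pressure × 1/√M).
Mole fraction of Kr in the effusate = (n_Kr/√M_Kr) / (n_Kr/√M_Kr + n_HCl/√M_HCl)
= (2.59/√83.80) / (2.59/√83.80 + 3.06/√36.46) = 0.2829/(0.2829 + 0.5068) = 0.358.

0.358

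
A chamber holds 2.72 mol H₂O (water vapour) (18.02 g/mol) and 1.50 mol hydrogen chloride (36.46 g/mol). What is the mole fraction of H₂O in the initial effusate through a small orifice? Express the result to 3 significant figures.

Effusion rate of each component ∝ n_i/√M_i (partial pressure × 1/√M).
So x_H₂O in the escaping gas = (n_H₂O/√M_H₂O) / Σ(n_i/√M_i)
= (2.72/√18.02) / (2.72/√18.02 + 1.50/√36.46) = 0.6408/(0.6408 + 0.2484) = 0.721.

0.721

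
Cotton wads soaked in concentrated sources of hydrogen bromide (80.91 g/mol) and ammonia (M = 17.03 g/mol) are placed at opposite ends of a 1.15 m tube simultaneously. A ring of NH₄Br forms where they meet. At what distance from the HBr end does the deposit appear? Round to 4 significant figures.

0.3617 m

In equal time, each gas travels a distance ∝ its rate ∝ 1/√M, so d_HBr/d_NH₃ = √(M_NH₃/M_HBr) = √(17.03/80.91) = 0.4588.
With d_HBr + d_NH₃ = 1.15 m, d_NH₃ = 1.15/(1 + 0.4588) = 0.7883 m.
d_HBr = 1.15 − 0.7883 = 0.3617 m.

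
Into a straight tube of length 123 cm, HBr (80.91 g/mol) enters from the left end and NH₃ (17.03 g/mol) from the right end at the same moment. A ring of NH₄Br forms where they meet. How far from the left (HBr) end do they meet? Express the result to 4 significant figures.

38.68 cm

Graham's law gives d_HBr/d_NH₃ = rate_HBr/rate_NH₃ = √(M_NH₃/M_HBr) = √(17.03/80.91) = 0.4588.
With d_HBr + d_NH₃ = 123 cm, d_NH₃ = 123/(1 + 0.4588) = 84.32 cm.
d_HBr = 123 − 84.32 = 38.68 cm.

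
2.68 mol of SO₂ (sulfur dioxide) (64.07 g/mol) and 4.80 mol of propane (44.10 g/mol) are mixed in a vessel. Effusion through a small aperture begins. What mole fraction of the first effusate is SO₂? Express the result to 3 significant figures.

Each component's effusion rate ∝ (its partial pressure)·(1/√M) ∝ n_i/√M_i.
Mole fraction of SO₂ in the effusate = (n_SO₂/√M_SO₂) / (n_SO₂/√M_SO₂ + n_C₃H₈/√M_C₃H₈)
= (2.68/√64.07) / (2.68/√64.07 + 4.80/√44.10) = 0.3348/(0.3348 + 0.7228) = 0.317.

0.317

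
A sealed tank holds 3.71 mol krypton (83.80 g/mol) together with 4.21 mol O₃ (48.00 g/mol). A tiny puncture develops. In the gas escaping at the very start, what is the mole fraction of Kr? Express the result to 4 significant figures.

0.4001

Each component's effusion rate ∝ (its partial pressure)·(1/√M) ∝ n_i/√M_i.
Mole fraction of Kr in the effusate = (n_Kr/√M_Kr) / (n_Kr/√M_Kr + n_O₃/√M_O₃)
= (3.71/√83.80) / (3.71/√83.80 + 4.21/√48.00) = 0.4053/(0.4053 + 0.6077) = 0.4001.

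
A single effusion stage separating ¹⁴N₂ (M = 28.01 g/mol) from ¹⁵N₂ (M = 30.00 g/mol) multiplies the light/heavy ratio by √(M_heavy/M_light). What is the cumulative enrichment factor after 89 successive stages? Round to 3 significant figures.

After 89 stages the ratio has grown by (√(30.00/28.01))^89 = (30.00/28.01)^(89/2).
= 1.07105^(89/2) = 21.2.

21.2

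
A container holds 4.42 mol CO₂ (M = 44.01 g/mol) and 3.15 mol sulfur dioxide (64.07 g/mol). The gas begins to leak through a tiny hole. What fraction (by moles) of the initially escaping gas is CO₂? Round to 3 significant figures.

0.629

Rate_i ∝ x_i/√M_i (Graham's law weighted by mole fraction), so the effusate composition follows n_i/√M_i.
x_CO₂(eff) = (n_CO₂/√M_CO₂) / (n_CO₂/√M_CO₂ + n_SO₂/√M_SO₂)
= (4.42/√44.01) / (4.42/√44.01 + 3.15/√64.07) = 0.6663/(0.6663 + 0.3935) = 0.629.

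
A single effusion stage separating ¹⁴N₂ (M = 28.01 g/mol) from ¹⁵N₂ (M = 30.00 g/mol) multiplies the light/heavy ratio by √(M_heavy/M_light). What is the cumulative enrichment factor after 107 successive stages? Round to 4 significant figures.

Overall factor = α^107 with α = √(30.00/28.01), i.e. (30.00/28.01)^(107/2).
= 1.07105^(107/2) = 39.33.

39.33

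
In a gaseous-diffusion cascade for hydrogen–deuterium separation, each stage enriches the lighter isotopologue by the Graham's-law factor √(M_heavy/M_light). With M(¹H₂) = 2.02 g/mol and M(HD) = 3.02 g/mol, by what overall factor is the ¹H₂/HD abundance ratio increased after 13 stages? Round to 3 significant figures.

Each stage multiplies the ratio by α = √(3.02/2.02), so after 13 stages the overall factor is α^13 = (3.02/2.02)^(13/2).
= 1.49505^(13/2) = 13.7.

13.7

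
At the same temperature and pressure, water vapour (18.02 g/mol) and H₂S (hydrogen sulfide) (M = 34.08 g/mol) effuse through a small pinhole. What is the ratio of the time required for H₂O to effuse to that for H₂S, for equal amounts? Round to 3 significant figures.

0.727

From Graham's law, t_H₂O/t_H₂S = √(M_H₂O/M_H₂S) = √(18.02/34.08) = √0.5288 = 0.727.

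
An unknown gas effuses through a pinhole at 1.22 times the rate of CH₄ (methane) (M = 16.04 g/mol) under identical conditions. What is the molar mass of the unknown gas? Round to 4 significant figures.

10.78 g/mol

Graham's law gives rate_X/rate_CH₄ = √(M_CH₄/M_X).
1.22 = √(16.04/M_X)
M_X = 16.04 / 1.22² = 16.04 / 1.488 = 10.78 g/mol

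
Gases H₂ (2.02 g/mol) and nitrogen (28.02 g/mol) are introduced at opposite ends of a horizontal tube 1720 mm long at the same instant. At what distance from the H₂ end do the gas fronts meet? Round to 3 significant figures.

The fronts meet when d_H₂ + d_N₂ = L with d_H₂/d_N₂ = √(M_N₂/M_H₂) (Graham's law). Here √(M_N₂/M_H₂) = √(28.02/2.02) = 3.724.
With d_H₂ + d_N₂ = 1720 mm, d_N₂ = 1720/(1 + 3.724) = 364.1 mm.
d_H₂ = 1720 − 364.1 = 1360 mm.

1360 mm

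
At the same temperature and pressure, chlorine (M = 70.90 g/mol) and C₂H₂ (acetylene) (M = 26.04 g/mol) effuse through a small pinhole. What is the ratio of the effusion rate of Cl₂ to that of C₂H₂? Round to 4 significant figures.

0.6060

Using Graham's law: rate_Cl₂/rate_C₂H₂ = √(M_C₂H₂/M_Cl₂) = √(26.04/70.90) = √0.3673 = 0.6060.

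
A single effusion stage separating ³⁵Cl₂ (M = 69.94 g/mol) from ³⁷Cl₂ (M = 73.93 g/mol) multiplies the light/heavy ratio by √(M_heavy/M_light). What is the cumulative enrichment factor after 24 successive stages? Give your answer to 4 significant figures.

1.946

The single-stage factor is √(M_heavy/M_light), so 24 stages give [√(73.93/69.94)]^24 = (73.93/69.94)^(24/2).
= 1.05705^12 = 1.946.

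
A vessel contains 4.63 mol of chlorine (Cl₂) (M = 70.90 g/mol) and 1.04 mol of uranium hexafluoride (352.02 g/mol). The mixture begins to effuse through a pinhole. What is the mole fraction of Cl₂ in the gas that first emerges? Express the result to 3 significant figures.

Effusion rate of each component ∝ n_i/√M_i (partial pressure × 1/√M).
So x_Cl₂ in the escaping gas = (n_Cl₂/√M_Cl₂) / Σ(n_i/√M_i)
= (4.63/√70.90) / (4.63/√70.90 + 1.04/√352.02) = 0.5499/(0.5499 + 0.05543) = 0.908.

0.908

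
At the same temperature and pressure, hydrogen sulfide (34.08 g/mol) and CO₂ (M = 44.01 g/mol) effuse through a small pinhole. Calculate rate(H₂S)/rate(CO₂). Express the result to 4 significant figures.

Since effusion rate ∝ 1/√M, rate_H₂S/rate_CO₂ = √(M_CO₂/M_H₂S) = √(44.01/34.08) = √1.291 = 1.136.

1.136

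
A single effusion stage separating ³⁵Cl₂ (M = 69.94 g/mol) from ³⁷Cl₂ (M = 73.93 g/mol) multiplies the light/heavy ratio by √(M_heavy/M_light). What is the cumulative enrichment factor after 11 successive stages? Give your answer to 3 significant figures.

After 11 stages the ratio has grown by (√(73.93/69.94))^11 = (73.93/69.94)^(11/2).
= 1.05705^(11/2) = 1.36.

1.36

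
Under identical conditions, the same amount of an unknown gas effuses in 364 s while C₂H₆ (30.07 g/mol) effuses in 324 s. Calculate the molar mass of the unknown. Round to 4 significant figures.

By Graham's law, t_X/t_C₂H₆ = √(M_X/M_C₂H₆).
364/324 = 1.123 = √(M_X/30.07)
M_X = 30.07 × 1.123² = 30.07 × 1.262 = 37.95 g/mol

37.95 g/mol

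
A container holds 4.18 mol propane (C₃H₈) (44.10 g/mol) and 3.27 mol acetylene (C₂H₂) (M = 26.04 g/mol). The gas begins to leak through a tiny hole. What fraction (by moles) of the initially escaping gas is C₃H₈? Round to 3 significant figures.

Effusion rate of each component ∝ n_i/√M_i (partial pressure × 1/√M).
So x_C₃H₈ in the escaping gas = (n_C₃H₈/√M_C₃H₈) / Σ(n_i/√M_i)
= (4.18/√44.10) / (4.18/√44.10 + 3.27/√26.04) = 0.6294/(0.6294 + 0.6408) = 0.496.

0.496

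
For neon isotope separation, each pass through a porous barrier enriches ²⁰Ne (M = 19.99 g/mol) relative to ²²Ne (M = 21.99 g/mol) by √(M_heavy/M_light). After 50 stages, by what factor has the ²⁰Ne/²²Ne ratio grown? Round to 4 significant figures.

10.85

Each stage multiplies the ratio by α = √(21.99/19.99), so after 50 stages the overall factor is α^50 = (21.99/19.99)^(50/2).
= 1.10005^25 = 10.85.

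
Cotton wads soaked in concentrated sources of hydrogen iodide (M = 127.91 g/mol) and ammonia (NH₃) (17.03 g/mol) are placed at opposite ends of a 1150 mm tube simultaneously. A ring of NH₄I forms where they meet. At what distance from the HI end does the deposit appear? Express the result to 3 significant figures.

The fronts meet when d_HI + d_NH₃ = L with d_HI/d_NH₃ = √(M_NH₃/M_HI) (Graham's law). Here √(M_NH₃/M_HI) = √(17.03/127.91) = 0.3649.
With d_HI + d_NH₃ = 1150 mm, d_NH₃ = 1150/(1 + 0.3649) = 842.6 mm.
d_HI = 1150 − 842.6 = 307 mm.

307 mm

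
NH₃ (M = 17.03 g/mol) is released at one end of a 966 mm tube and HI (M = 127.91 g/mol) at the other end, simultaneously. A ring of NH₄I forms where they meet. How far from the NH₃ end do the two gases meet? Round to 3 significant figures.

The fronts meet when d_NH₃ + d_HI = L with d_NH₃/d_HI = √(M_HI/M_NH₃) (Graham's law). Here √(M_HI/M_NH₃) = √(127.91/17.03) = 2.741.
With d_NH₃ + d_HI = 966 mm, d_HI = 966/(1 + 2.741) = 258.2 mm.
d_NH₃ = 966 − 258.2 = 708 mm.

708 mm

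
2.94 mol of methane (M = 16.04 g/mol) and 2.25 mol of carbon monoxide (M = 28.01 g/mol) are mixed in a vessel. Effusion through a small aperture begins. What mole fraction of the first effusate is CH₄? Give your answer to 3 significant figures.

0.633

The effusion rate of species i is ∝ p_i/√M_i ∝ n_i/√M_i.
Mole fraction of CH₄ in the effusate = (n_CH₄/√M_CH₄) / (n_CH₄/√M_CH₄ + n_CO/√M_CO)
= (2.94/√16.04) / (2.94/√16.04 + 2.25/√28.01) = 0.7341/(0.7341 + 0.4251) = 0.633.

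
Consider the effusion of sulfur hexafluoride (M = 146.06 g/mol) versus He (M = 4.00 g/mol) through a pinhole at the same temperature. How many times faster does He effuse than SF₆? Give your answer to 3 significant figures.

6.04

Graham's law gives rate_He/rate_SF₆ = √(M_SF₆/M_He) = √(146.06/4.00) = √36.52 = 6.04.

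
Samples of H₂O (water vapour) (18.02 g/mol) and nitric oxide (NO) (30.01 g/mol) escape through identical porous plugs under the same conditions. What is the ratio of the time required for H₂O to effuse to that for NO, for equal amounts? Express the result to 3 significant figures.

From Graham's law, t_H₂O/t_NO = √(M_H₂O/M_NO) = √(18.02/30.01) = √0.6005 = 0.775.

0.775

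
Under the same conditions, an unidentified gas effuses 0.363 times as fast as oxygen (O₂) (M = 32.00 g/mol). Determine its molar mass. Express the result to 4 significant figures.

242.8 g/mol

Using Graham's law: rate_X/rate_O₂ = √(M_O₂/M_X).
0.363 = √(32.00/M_X)
M_X = 32.00 / 0.363² = 32.00 / 0.1318 = 242.8 g/mol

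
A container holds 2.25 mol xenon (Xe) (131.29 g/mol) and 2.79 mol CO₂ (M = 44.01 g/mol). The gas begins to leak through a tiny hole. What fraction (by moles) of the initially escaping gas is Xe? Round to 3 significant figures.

0.318

Effusion rate of each component ∝ n_i/√M_i (partial pressure × 1/√M).
x_Xe(eff) = (n_Xe/√M_Xe) / (n_Xe/√M_Xe + n_CO₂/√M_CO₂)
= (2.25/√131.29) / (2.25/√131.29 + 2.79/√44.01) = 0.1964/(0.1964 + 0.4206) = 0.318.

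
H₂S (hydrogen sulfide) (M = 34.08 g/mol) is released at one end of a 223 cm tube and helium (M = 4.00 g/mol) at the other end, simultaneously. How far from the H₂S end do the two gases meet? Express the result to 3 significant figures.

Distances travelled in equal time are proportional to diffusion rates, so d_H₂S/d_He = √(M_He/M_H₂S) = √(4.00/34.08) = 0.3426.
With d_H₂S + d_He = 223 cm, d_He = 223/(1 + 0.3426) = 166.1 cm.
d_H₂S = 223 − 166.1 = 56.9 cm.

56.9 cm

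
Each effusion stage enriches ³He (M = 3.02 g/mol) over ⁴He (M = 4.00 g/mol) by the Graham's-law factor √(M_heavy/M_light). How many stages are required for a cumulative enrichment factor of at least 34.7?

With α = √(4.00/3.02) per stage, ln α = ½ ln(1.32450) = 0.1405.
Need α^N ≥ 34.7 ⇒ N ≥ ln(34.7) / ln α = 3.547 / 0.1405 = 25.24.
Rounding up, N = 26 stages.

26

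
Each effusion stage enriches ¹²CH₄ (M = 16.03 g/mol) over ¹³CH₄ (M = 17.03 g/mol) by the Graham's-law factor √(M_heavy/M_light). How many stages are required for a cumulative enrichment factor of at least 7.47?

Per stage α = (17.03/16.03)^(1/2) = 1.06238^0.5, giving ln α = 0.03026.
Need α^N ≥ 7.47 ⇒ N ≥ ln(7.47) / ln α = 2.011 / 0.03026 = 66.46.
Rounding up, N = 67 stages.

67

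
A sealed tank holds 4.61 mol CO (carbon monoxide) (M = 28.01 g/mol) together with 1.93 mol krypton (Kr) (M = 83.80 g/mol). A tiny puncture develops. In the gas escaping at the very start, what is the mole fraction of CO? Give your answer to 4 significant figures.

0.8051

Effusion rate of each component ∝ n_i/√M_i (partial pressure × 1/√M).
Mole fraction of CO in the effusate = (n_CO/√M_CO) / (n_CO/√M_CO + n_Kr/√M_Kr)
= (4.61/√28.01) / (4.61/√28.01 + 1.93/√83.80) = 0.8711/(0.8711 + 0.2108) = 0.8051.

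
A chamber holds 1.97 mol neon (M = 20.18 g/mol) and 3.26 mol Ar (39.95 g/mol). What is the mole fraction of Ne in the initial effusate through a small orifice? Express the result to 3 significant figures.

0.460

Effusion rate of each component ∝ n_i/√M_i (partial pressure × 1/√M).
x_Ne(eff) = (n_Ne/√M_Ne) / (n_Ne/√M_Ne + n_Ar/√M_Ar)
= (1.97/√20.18) / (1.97/√20.18 + 3.26/√39.95) = 0.4385/(0.4385 + 0.5158) = 0.460.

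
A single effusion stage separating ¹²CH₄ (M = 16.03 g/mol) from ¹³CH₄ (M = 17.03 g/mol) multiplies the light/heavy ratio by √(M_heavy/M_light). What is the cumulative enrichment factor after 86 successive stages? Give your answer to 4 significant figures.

The single-stage factor is √(M_heavy/M_light), so 86 stages give [√(17.03/16.03)]^86 = (17.03/16.03)^(86/2).
= 1.06238^43 = 13.49.

13.49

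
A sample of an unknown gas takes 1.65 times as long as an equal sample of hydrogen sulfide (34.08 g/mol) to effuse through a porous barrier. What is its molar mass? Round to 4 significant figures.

By Graham's law, t_X/t_H₂S = √(M_X/M_H₂S).
1.65 = √(M_X/34.08)
M_X = 34.08 × 1.65² = 34.08 × 2.722 = 92.78 g/mol

92.78 g/mol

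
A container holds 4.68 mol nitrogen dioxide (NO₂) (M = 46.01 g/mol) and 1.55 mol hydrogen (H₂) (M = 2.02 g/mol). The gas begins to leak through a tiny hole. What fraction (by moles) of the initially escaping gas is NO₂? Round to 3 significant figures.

0.387

The effusion rate of species i is ∝ p_i/√M_i ∝ n_i/√M_i.
So x_NO₂ in the escaping gas = (n_NO₂/√M_NO₂) / Σ(n_i/√M_i)
= (4.68/√46.01) / (4.68/√46.01 + 1.55/√2.02) = 0.6900/(0.6900 + 1.091) = 0.387.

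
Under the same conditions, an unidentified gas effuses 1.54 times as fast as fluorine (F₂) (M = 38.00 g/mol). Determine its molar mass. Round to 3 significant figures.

By Graham's law, rate_X/rate_F₂ = √(M_F₂/M_X).
1.54 = √(38.00/M_X)
M_X = 38.00 / 1.54² = 38.00 / 2.372 = 16.0 g/mol

16.0 g/mol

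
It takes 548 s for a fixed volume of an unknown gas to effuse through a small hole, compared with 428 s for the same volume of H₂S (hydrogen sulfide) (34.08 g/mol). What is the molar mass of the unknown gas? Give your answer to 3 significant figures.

Using Graham's law: t_X/t_H₂S = √(M_X/M_H₂S).
548/428 = 1.280 = √(M_X/34.08)
M_X = 34.08 × 1.280² = 34.08 × 1.639 = 55.9 g/mol

55.9 g/mol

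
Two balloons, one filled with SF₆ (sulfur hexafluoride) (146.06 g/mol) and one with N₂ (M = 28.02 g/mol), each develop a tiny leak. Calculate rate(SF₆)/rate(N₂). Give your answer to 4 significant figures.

Graham's law gives rate_SF₆/rate_N₂ = √(M_N₂/M_SF₆) = √(28.02/146.06) = √0.1918 = 0.4380.

0.4380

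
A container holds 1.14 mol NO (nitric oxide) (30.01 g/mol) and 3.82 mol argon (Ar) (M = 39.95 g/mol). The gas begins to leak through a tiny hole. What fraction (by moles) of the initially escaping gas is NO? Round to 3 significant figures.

Rate_i ∝ x_i/√M_i (Graham's law weighted by mole fraction), so the effusate composition follows n_i/√M_i.
So x_NO in the escaping gas = (n_NO/√M_NO) / Σ(n_i/√M_i)
= (1.14/√30.01) / (1.14/√30.01 + 3.82/√39.95) = 0.2081/(0.2081 + 0.6044) = 0.256.

0.256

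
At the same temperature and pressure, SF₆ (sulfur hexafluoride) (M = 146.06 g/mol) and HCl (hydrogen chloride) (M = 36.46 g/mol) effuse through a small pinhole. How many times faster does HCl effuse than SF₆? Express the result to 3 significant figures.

By Graham's law, rate_HCl/rate_SF₆ = √(M_SF₆/M_HCl) = √(146.06/36.46) = √4.006 = 2.00.

2.00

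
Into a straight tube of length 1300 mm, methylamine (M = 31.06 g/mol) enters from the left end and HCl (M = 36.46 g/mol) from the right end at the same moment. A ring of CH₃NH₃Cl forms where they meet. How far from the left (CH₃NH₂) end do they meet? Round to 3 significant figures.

In equal time, each gas travels a distance ∝ its rate ∝ 1/√M, so d_CH₃NH₂/d_HCl = √(M_HCl/M_CH₃NH₂) = √(36.46/31.06) = 1.083.
With d_CH₃NH₂ + d_HCl = 1300 mm, d_HCl = 1300/(1 + 1.083) = 624.0 mm.
d_CH₃NH₂ = 1300 − 624.0 = 676 mm.

676 mm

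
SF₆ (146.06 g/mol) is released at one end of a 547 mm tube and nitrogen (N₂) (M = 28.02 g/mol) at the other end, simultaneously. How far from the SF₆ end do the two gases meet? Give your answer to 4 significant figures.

166.6 mm

The fronts meet when d_SF₆ + d_N₂ = L with d_SF₆/d_N₂ = √(M_N₂/M_SF₆) (Graham's law). Here √(M_N₂/M_SF₆) = √(28.02/146.06) = 0.4380.
With d_SF₆ + d_N₂ = 547 mm, d_N₂ = 547/(1 + 0.4380) = 380.4 mm.
d_SF₆ = 547 − 380.4 = 166.6 mm.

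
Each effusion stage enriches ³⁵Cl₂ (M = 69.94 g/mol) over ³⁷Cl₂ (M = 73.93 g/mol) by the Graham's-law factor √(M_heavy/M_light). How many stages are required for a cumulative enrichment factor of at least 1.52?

16

Single-stage factor α = √(73.93/69.94), so ln α = ½ ln(1.05705) = 0.02774.
Need α^N ≥ 1.52 ⇒ N ≥ ln(1.52) / ln α = 0.4187 / 0.02774 = 15.09.
Minimum whole number of stages: N = 16.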